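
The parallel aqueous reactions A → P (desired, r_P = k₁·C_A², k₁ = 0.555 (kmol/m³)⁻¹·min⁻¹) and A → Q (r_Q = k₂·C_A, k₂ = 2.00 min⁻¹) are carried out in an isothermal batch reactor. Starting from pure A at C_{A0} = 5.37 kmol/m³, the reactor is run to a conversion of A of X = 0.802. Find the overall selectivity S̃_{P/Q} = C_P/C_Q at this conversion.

0.828

C_A = C_{A0}(1−X) = 1.063 kmol/m³.
Along a PFR/batch, dC_Q/dC_A = −r_Q/(r_P+r_Q) = −k₂/(k₂+k₁·C_A).
Integrating from C_{A0} to C_A: C_Q = (2.00/0.555)·ln[(2.00+0.555·5.37)/(2.00+0.555·1.06)] = 3.604·ln(4.980/2.590) = 2.356 kmol/m³.
Then C_P = (C_{A0}−C_A) − C_Q = 4.307 − 2.356 = 1.951 kmol/m³.
S̃_{P/Q} = C_P/C_Q = 1.951/2.356 = 0.828.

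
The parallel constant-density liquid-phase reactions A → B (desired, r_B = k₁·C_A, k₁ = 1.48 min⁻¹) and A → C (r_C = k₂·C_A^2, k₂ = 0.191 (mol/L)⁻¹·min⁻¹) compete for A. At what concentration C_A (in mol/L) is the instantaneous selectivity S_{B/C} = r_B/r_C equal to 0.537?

S_{B/C} = (k₁/k₂)·C_A⁻¹ ⇒ C_A = (S·k₂/k₁)^(-1).
= (0.537×0.191/1.48)^(-1) = (0.06930)^(-1) = 14.4 mol/L.

14.4 mol/L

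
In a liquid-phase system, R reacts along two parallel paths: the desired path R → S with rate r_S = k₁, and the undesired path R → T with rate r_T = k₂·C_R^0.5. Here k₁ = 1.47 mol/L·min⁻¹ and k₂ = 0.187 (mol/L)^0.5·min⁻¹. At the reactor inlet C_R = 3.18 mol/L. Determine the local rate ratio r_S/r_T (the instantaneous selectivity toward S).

S_{S/T} = r_S/r_T = (k₁)/(k₂·C_R^0.5) = (k₁/k₂)·C_R^-0.5.
= (1.47) / (0.187×3.180^0.5) = 1.470/0.3335 = 4.41.
The undesired path is higher order in R, so low C_R (CSTR or dilute feed) favours S.

4.41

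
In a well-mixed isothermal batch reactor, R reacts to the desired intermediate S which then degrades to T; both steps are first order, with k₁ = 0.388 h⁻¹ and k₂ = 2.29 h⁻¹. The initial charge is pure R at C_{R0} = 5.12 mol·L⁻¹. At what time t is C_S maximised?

The intermediate peaks when r₁ = r₂, i.e. k₁e^(−k₁t) = k₂e^(−k₂t), giving t_opt = ln(k₂/k₁)/(k₂−k₁).
= ln(2.29/0.388)/(2.29−0.388) = ln(5.902)/1.902 = 1.775/1.902 = 0.933 h.

0.933 h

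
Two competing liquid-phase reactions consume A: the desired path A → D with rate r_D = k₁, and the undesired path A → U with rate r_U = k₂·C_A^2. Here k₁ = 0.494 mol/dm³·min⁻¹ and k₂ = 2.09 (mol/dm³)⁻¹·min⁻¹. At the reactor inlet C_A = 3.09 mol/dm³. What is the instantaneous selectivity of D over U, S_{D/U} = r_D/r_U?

S_{D/U} = r_D/r_U = (k₁)/(k₂·C_A^2) = (k₁/k₂)·C_A^-2.
= (0.494) / (2.09×3.090^2) = 0.4940/19.96 = 0.0248.
The undesired path is higher order in A, so low C_A (CSTR or dilute feed) favours D.

0.0248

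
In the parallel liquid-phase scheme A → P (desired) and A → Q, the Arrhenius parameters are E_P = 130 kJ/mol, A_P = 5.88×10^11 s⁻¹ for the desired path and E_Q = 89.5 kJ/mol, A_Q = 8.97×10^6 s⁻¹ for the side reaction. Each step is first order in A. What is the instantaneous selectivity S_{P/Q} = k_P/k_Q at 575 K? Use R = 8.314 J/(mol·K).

13.7

With equal orders, S_{P/Q} = k_P/k_Q = (A_P/A_Q)·exp[(E_Q−E_P)/(RT)].
(E_Q−E_P)/(RT) = (89.5−130)×10³/(8.314×575) = -40500/4781 = -8.472.
k_P/k_Q = (5.88×10^11/8.97×10^6)·exp(-8.472) = 65552 × 2.093×10^-4 = 13.7.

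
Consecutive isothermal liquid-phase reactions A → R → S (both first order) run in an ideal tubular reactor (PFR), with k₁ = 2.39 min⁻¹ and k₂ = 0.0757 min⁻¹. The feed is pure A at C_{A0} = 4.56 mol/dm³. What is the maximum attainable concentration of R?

Evaluating C_R at τ_opt = ln(k₂/k₁)/(k₂−k₁) gives C_{R,max}/C_{A0} = (k₁/k₂)^[k₂/(k₂−k₁)].
= (2.39/0.0757)^(0.0757/(0.0757−2.39)) = (31.57)^(-0.03271) = 0.8932.
C_{R,max} = 0.8932×4.56 = 4.07 mol/dm³.

4.07 mol/dm³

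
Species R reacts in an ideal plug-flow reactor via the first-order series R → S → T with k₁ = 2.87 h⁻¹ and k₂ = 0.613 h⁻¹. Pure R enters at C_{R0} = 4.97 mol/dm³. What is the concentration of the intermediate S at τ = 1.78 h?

Solving the coupled first-order balances gives C_S(τ) = [k₁/(k₂−k₁)]·C_{R0}·(e^(−k₁τ) − e^(−k₂τ)).
e^(−k₁τ) = e^(−2.87×1.78) = e^(−5.109) = 0.006045; e^(−k₂τ) = e^(−1.091) = 0.3358.
C_S = 2.87×4.97/(0.613−2.87) × (0.006045−0.3358) = (-6.320)×(-0.3298) = 2.084 mol/dm³.

2.08 mol/dm³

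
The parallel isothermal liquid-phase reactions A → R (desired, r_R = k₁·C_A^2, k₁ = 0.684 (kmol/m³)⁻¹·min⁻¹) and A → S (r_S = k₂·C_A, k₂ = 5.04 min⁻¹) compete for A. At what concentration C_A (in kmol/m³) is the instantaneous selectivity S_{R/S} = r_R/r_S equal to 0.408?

3.01 kmol/m³

S_{R/S} = (k₁/k₂)·C_A ⇒ C_A = S·k₂/k₁.
= 0.408×5.04/0.684 = 3.01 kmol/m³.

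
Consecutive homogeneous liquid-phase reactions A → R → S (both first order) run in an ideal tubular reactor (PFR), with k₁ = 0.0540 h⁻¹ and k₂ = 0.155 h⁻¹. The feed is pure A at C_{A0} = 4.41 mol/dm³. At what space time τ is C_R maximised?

10.4 h

For first-order series the maximum of C_R occurs at τ_opt = ln(k₂/k₁)/(k₂−k₁).
= ln(0.155/0.0540)/(0.155−0.0540) = ln(2.870)/0.1010 = 1.054/0.1010 = 10.4 h.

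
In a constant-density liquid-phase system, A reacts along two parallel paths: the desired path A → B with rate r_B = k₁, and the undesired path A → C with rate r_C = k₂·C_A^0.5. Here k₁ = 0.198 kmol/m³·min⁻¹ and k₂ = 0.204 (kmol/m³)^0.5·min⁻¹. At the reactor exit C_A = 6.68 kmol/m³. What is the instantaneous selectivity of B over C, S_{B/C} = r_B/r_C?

S_{B/C} = r_B/r_C = (k₁)/(k₂·C_A^0.5) = (k₁/k₂)·C_A^-0.5.
= (0.198) / (0.204×6.680^0.5) = 0.1980/0.5273 = 0.376.
The undesired path is higher order in A, so low C_A (CSTR or dilute feed) favours B.

0.376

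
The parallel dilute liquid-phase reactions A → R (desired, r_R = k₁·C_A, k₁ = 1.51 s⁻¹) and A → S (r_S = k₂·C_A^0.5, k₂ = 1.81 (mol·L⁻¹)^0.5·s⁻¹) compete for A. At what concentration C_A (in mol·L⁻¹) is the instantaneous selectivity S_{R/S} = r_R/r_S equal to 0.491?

0.346 mol·L⁻¹

S_{R/S} = (k₁/k₂)·C_A^0.5 ⇒ C_A = (S·k₂/k₁)^(2).
= (0.491×1.81/1.51)^(2) = (0.5885)^(2) = 0.346 mol·L⁻¹.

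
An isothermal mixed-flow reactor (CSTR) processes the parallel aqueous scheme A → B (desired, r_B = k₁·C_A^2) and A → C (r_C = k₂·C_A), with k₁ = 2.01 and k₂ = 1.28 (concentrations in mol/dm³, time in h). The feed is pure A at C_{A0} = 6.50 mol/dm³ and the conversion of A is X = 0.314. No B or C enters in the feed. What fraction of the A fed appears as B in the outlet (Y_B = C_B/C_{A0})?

0.275

Exit C_A = C_{A0}(1−X) = 6.50×0.686 = 4.459 mol/dm³.
Rates in a CSTR are evaluated at the outlet concentration: r_B = 2.01×4.459^2 = 39.96, r_C = 1.28×4.459 = 5.708.
Fraction of consumed A going to B: r_B/(r_B+r_C) = 0.8750.
C_B = 0.8750·C_{A0}·X = 0.8750×6.50×0.314 = 1.79 mol/dm³; Y_B = C_B/C_{A0} = 0.275.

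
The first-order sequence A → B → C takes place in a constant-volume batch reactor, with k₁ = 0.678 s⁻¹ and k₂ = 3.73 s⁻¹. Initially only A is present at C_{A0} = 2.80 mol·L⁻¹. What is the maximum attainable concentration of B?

For a first-order series the maximum intermediate yield is C_{B,max}/C_{A0} = (k₁/k₂)^[k₂/(k₂−k₁)].
= (0.678/3.73)^(3.73/(3.73−0.678)) = (0.1818)^(1.222) = 0.1245.
C_{B,max} = 0.1245×2.80 = 0.348 mol·L⁻¹.

0.348 mol·L⁻¹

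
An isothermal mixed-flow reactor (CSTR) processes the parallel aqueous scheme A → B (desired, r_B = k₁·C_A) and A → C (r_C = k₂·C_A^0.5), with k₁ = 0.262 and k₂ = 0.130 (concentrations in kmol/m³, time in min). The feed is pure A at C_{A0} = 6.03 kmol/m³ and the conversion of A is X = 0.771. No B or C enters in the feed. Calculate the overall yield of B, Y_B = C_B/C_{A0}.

0.542

Exit C_A = C_{A0}(1−X) = 6.03×0.229 = 1.381 kmol/m³.
Rates in a CSTR are evaluated at the outlet concentration: r_B = 0.262×1.381 = 0.3618, r_C = 0.130×1.381^0.5 = 0.1528.
Fraction of consumed A going to B: r_B/(r_B+r_C) = 0.7031.
C_B = 0.7031·C_{A0}·X = 0.7031×6.03×0.771 = 3.27 kmol/m³; Y_B = C_B/C_{A0} = 0.542.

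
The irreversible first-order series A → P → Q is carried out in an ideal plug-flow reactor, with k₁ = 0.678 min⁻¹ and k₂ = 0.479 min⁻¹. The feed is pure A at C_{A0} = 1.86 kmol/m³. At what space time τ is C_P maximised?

For first-order series the maximum of C_P occurs at τ_opt = ln(k₂/k₁)/(k₂−k₁).
= ln(0.479/0.678)/(0.479−0.678) = ln(0.7065)/-0.1990 = -0.3474/-0.1990 = 1.75 min.

1.75 min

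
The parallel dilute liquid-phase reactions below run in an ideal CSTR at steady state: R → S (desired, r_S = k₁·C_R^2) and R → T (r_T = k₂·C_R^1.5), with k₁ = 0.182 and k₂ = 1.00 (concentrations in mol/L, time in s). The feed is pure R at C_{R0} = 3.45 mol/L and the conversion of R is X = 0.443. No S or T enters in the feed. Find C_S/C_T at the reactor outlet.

Exit C_R = C_{R0}(1−X) = 3.45×0.557 = 1.922 mol/L.
A CSTR operates uniformly at the exit composition, giving r_S = 0.6721 and r_T = 2.664 (each k·C_R^n at C_R = 1.922).
Overall selectivity = C_S/C_T = r_Sτ/(r_Tτ) = r_S/r_T = 0.252.

0.252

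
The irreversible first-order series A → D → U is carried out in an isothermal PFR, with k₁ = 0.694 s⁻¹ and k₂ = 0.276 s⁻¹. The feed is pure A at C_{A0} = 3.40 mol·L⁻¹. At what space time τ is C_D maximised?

2.21 s

For first-order series the maximum of C_D occurs at τ_opt = ln(k₂/k₁)/(k₂−k₁).
= ln(0.276/0.694)/(0.276−0.694) = ln(0.3977)/-0.4180 = -0.9221/-0.4180 = 2.21 s.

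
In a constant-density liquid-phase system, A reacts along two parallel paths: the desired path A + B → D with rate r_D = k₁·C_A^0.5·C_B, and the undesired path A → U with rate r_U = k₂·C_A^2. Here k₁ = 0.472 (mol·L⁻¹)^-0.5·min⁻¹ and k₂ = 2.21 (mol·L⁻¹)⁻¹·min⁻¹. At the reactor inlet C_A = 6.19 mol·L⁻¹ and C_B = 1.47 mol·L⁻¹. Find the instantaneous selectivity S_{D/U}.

0.0204

S_{D/U} = r_D/r_U = (k₁·C_A^0.5·C_B)/(k₂·C_A^2) = (k₁/k₂)·C_A^-1.5·C_B.
= (0.472×6.190^0.5×1.470) / (2.21×6.190^2) = 1.726/84.68 = 0.0204.
The undesired path is higher order in A, so low C_A (CSTR or dilute feed) favours D.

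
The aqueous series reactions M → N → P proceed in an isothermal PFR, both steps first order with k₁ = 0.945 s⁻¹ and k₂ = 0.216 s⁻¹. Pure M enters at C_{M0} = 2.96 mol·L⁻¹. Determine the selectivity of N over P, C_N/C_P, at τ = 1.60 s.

4.27

Solving the coupled first-order balances gives C_N(τ) = [k₁/(k₂−k₁)]·C_{M0}·(e^(−k₁τ) − e^(−k₂τ)).
e^(−k₁τ) = e^(−0.945×1.60) = e^(−1.512) = 0.2205; e^(−k₂τ) = e^(−0.3456) = 0.7078.
C_N = 0.945×2.96/(0.216−0.945) × (0.2205−0.7078) = (-3.837)×(-0.4873) = 1.870 mol·L⁻¹.
C_M = C_{M0}e^(−k₁τ) = 0.6526 mol·L⁻¹, so C_P = C_{M0}−C_M−C_N = 0.4375 mol·L⁻¹; C_N/C_P = 4.27.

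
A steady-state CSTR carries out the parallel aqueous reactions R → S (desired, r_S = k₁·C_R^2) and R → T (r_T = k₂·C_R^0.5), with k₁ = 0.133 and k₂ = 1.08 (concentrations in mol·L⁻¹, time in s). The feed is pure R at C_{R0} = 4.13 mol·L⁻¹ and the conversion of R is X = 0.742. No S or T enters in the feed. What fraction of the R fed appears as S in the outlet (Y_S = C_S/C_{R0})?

0.0885

Exit C_R = C_{R0}(1−X) = 4.13×0.258 = 1.066 mol·L⁻¹.
A CSTR operates uniformly at the exit composition, giving r_S = 0.1510 and r_T = 1.115 (each k·C_R^n at C_R = 1.066).
Fraction of consumed R going to S: r_S/(r_S+r_T) = 0.1193.
C_S = 0.1193·C_{R0}·X = 0.1193×4.13×0.742 = 0.366 mol·L⁻¹; Y_S = C_S/C_{R0} = 0.0885.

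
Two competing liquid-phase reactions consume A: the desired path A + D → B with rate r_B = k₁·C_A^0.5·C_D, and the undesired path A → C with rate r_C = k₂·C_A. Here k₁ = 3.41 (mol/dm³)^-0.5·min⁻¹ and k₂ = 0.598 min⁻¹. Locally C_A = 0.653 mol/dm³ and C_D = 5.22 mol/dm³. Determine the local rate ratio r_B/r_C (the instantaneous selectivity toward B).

36.8

S_{B/C} = r_B/r_C = (k₁·C_A^0.5·C_D)/(k₂·C_A) = (k₁/k₂)·C_A^-0.5·C_D.
= (3.41×0.6530^0.5×5.220) / (0.598×0.6530) = 14.38/0.3905 = 36.8.
The undesired path is higher order in A, so low C_A (CSTR or dilute feed) favours B.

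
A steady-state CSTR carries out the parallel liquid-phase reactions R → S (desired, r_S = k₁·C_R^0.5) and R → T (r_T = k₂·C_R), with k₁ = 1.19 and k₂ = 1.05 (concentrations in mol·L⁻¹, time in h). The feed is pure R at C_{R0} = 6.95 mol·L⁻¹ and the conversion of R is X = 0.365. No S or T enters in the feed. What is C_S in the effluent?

Exit C_R = C_{R0}(1−X) = 6.95×0.635 = 4.413 mol·L⁻¹.
Rates in a CSTR are evaluated at the outlet concentration: r_S = 1.19×4.413^0.5 = 2.500, r_T = 1.05×4.413 = 4.634.
Fraction of consumed R going to S: r_S/(r_S+r_T) = 0.3504.
C_S = 0.3504·C_{R0}·X = 0.3504×6.95×0.365 = 0.889 mol·L⁻¹.

0.889 mol·L⁻¹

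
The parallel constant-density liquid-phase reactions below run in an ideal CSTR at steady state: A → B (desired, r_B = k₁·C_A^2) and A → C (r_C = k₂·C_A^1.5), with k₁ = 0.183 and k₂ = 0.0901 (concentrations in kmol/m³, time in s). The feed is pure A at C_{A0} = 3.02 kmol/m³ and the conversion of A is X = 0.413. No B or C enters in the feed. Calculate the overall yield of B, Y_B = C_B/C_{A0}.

0.302

Exit C_A = C_{A0}(1−X) = 3.02×0.587 = 1.773 kmol/m³.
In a CSTR the entire volume is at exit conditions, so r_B = 0.183×1.773^2 = 0.5751 and r_C = 0.0901×1.773^1.5 = 0.2127.
Fraction of consumed A going to B: r_B/(r_B+r_C) = 0.7300.
C_B = 0.7300·C_{A0}·X = 0.7300×3.02×0.413 = 0.911 kmol/m³; Y_B = C_B/C_{A0} = 0.302.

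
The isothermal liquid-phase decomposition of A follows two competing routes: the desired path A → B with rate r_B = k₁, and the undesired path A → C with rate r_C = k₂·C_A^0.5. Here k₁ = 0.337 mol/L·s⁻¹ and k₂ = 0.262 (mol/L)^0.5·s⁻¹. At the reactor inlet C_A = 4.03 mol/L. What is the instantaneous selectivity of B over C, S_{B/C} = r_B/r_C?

S_{B/C} = r_B/r_C = (k₁)/(k₂·C_A^0.5) = (k₁/k₂)·C_A^-0.5.
= (0.337) / (0.262×4.030^0.5) = 0.3370/0.5260 = 0.641.
The undesired path is higher order in A, so low C_A (CSTR or dilute feed) favours B.

0.641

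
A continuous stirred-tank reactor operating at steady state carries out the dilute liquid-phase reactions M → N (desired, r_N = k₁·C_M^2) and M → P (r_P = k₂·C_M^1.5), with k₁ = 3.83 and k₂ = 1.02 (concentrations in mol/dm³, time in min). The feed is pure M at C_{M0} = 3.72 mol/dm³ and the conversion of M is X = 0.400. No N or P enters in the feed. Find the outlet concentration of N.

Exit C_M = C_{M0}(1−X) = 3.72×0.600 = 2.232 mol/dm³.
Rates in a CSTR are evaluated at the outlet concentration: r_N = 3.83×2.232^2 = 19.08, r_P = 1.02×2.232^1.5 = 3.401.
Fraction of consumed M going to N: r_N/(r_N+r_P) = 0.8487.
C_N = 0.8487·C_{M0}·X = 0.8487×3.72×0.400 = 1.26 mol/dm³.

1.26 mol/dm³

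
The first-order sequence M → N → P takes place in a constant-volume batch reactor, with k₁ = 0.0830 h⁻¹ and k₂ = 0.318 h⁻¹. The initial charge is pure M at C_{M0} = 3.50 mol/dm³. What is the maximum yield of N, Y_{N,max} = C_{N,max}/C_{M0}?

At the optimum, C_{N,max}/C_{M0} = (k₁/k₂)^[k₂/(k₂−k₁)].
= (0.0830/0.318)^(0.318/(0.318−0.0830)) = (0.2610)^(1.353) = 0.1624.

0.162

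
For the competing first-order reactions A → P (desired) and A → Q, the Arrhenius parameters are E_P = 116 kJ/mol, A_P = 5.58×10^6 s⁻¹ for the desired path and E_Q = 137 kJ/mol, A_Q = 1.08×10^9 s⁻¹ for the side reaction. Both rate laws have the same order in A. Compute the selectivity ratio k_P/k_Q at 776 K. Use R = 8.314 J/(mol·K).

k_P/k_Q = (A_P/A_Q)·exp[−(E_P−E_Q)/(RT)] = (A_P/A_Q)·exp[(E_Q−E_P)/(RT)].
(E_Q−E_P)/(RT) = (137−116)×10³/(8.314×776) = 21000/6452 = 3.255.
k_P/k_Q = (5.58×10^6/1.08×10^9)·exp(3.255) = 0.005167 × 25.92 = 0.134.
Since E_P < E_Q, lowering the temperature improves selectivity toward P.

0.134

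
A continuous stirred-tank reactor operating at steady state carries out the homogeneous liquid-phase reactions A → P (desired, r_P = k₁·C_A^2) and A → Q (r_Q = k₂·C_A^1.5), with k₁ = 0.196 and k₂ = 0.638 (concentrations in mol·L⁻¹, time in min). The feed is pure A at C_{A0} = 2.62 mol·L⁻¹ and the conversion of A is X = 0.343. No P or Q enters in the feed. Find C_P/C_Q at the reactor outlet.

Exit C_A = C_{A0}(1−X) = 2.62×0.657 = 1.721 mol·L⁻¹.
A CSTR operates uniformly at the exit composition, giving r_P = 0.5808 and r_Q = 1.441 (each k·C_A^n at C_A = 1.721).
Overall selectivity = C_P/C_Q = r_Pτ/(r_Qτ) = r_P/r_Q = 0.403.

0.403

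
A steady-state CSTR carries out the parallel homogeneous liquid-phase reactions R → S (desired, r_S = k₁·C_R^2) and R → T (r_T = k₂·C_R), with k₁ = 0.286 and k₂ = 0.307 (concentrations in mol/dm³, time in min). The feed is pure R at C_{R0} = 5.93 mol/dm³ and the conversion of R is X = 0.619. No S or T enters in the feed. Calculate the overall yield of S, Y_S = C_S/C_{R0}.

0.420

Exit C_R = C_{R0}(1−X) = 5.93×0.381 = 2.259 mol/dm³.
In a CSTR the entire volume is at exit conditions, so r_S = 0.286×2.259^2 = 1.460 and r_T = 0.307×2.259 = 0.6936.
Fraction of consumed R going to S: r_S/(r_S+r_T) = 0.6779.
C_S = 0.6779·C_{R0}·X = 0.6779×5.93×0.619 = 2.49 mol/dm³; Y_S = C_S/C_{R0} = 0.420.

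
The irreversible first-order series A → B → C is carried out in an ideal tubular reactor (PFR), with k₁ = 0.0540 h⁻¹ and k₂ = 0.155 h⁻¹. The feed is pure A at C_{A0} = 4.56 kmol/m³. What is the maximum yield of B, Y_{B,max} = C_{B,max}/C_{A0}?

0.198

At the optimum, C_{B,max}/C_{A0} = (k₁/k₂)^[k₂/(k₂−k₁)].
= (0.0540/0.155)^(0.155/(0.155−0.0540)) = (0.3484)^(1.535) = 0.1983.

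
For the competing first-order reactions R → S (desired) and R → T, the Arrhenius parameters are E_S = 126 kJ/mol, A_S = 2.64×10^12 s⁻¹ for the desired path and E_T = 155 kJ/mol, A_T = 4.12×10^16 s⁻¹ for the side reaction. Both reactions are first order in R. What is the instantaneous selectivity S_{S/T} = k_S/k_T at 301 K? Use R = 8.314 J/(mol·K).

6.91

With equal orders, S_{S/T} = k_S/k_T = (A_S/A_T)·exp[(E_T−E_S)/(RT)].
(E_T−E_S)/(RT) = (155−126)×10³/(8.314×301) = 29000/2503 = 11.59.
k_S/k_T = (2.64×10^12/4.12×10^16)·exp(11.59) = 6.408×10^-5 × 1.078×10^5 = 6.91.
Since E_S < E_T, lowering the temperature improves selectivity toward S.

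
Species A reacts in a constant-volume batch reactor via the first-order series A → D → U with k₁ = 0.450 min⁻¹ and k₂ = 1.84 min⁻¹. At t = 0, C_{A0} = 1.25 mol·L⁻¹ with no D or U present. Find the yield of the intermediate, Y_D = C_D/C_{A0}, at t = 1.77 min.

0.134

Solving the coupled first-order balances gives C_D(t) = [k₁/(k₂−k₁)]·C_{A0}·(e^(−k₁t) − e^(−k₂t)).
e^(−k₁t) = e^(−0.450×1.77) = e^(−0.7965) = 0.4509; e^(−k₂t) = e^(−3.257) = 0.03851.
C_D = 0.450×1.25/(1.84−0.450) × (0.4509−0.03851) = 0.4047×0.4124 = 0.1669 mol·L⁻¹.
Y_D = C_D/C_{A0} = 0.1669/1.25 = 0.134.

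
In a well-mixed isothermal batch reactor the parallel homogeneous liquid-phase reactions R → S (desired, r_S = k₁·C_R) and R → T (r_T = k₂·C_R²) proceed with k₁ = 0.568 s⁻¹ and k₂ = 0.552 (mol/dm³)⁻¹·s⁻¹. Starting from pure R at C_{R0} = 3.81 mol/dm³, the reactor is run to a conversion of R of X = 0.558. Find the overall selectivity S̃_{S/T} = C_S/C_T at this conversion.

0.389

C_R = C_{R0}(1−X) = 1.684 mol/dm³.
Along a PFR/batch, dC_S/dC_R = −r_S/(r_S+r_T) = −k₁/(k₁+k₂·C_R).
Integrating from C_{R0} to C_R: C_S = (0.568/0.552)·ln[(0.568+0.552·3.81)/(0.568+0.552·1.68)] = 1.029·ln(2.671/1.498) = 0.5954 mol/dm³.
C_T = (C_{R0}−C_R)−C_S = 1.531 mol/dm³; S̃_{S/T} = 0.5954/1.531 = 0.389.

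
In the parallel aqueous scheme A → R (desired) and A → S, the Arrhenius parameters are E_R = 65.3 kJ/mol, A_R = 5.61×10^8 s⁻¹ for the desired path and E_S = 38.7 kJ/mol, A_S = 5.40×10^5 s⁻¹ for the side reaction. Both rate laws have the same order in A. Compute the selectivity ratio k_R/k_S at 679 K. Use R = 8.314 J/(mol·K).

Since both paths have the same order in A, the concentration cancels and S_{R/S} = k_R/k_S = (A_R/A_S)·exp[(E_S−E_R)/(RT)].
(E_S−E_R)/(RT) = (38.7−65.3)×10³/(8.314×679) = -26600/5645 = -4.712.
k_R/k_S = (5.61×10^8/5.40×10^5)·exp(-4.712) = 1039 × 0.008987 = 9.34.
Since E_R > E_S, raising the temperature improves selectivity toward R.

9.34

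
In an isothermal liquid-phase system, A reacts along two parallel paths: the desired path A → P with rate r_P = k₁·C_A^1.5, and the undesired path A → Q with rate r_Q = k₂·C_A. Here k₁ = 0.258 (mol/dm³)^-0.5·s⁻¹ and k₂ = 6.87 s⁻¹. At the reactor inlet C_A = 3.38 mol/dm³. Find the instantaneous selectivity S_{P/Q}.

0.0690

S_{P/Q} = r_P/r_Q = (k₁·C_A^1.5)/(k₂·C_A) = (k₁/k₂)·C_A^0.5.
= (0.258×3.380^1.5) / (6.87×3.380) = 1.603/23.22 = 0.0690.
Since the desired path is higher order in A, keeping C_A high (PFR or concentrated feed) favours P.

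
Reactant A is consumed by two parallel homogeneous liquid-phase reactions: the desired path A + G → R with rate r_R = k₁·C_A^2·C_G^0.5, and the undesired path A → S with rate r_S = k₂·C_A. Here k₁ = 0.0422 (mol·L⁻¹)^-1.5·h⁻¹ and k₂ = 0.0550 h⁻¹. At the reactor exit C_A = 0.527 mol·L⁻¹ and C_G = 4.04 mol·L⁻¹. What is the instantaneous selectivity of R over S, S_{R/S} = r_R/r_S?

0.813

S_{R/S} = r_R/r_S = (k₁·C_A^2·C_G^0.5)/(k₂·C_A) = (k₁/k₂)·C_A·C_G^0.5.
= (0.0422×0.5270^2×4.040^0.5) / (0.0550×0.5270) = 0.02356/0.02899 = 0.813.
Since the desired path is higher order in A, keeping C_A high (PFR or concentrated feed) favours R.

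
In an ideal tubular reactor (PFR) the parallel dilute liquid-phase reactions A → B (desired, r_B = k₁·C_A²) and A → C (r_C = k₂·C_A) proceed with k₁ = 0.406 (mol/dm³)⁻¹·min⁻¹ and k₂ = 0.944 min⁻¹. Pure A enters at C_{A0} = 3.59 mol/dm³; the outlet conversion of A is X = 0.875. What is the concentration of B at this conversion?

C_A = C_{A0}(1−X) = 0.4487 mol/dm³.
Along a PFR/batch, dC_C/dC_A = −r_C/(r_B+r_C) = −k₂/(k₂+k₁·C_A).
Integrating from C_{A0} to C_A: C_C = (0.944/0.406)·ln[(0.944+0.406·3.59)/(0.944+0.406·0.449)] = 2.325·ln(2.402/1.126) = 1.761 mol/dm³.
Then C_B = (C_{A0}−C_A) − C_C = 3.141 − 1.761 = 1.381 mol/dm³.

1.38 mol/dm³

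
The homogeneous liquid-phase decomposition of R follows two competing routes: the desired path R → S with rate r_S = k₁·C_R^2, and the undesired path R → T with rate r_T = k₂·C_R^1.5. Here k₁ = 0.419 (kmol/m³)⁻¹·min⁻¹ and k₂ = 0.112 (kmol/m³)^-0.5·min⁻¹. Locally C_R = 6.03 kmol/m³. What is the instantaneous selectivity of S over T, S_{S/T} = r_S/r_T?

9.19

S_{S/T} = r_S/r_T = (k₁·C_R^2)/(k₂·C_R^1.5) = (k₁/k₂)·C_R^0.5.
= (0.419×6.030^2) / (0.112×6.030^1.5) = 15.24/1.658 = 9.19.
Since the desired path is higher order in R, keeping C_R high (PFR or concentrated feed) favours S.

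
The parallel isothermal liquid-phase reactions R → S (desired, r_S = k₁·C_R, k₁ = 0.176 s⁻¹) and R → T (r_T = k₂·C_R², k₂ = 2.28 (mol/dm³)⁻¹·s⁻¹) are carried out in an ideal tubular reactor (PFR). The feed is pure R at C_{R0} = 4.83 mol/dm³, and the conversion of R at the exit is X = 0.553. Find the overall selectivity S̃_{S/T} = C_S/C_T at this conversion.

0.0232

C_R = C_{R0}(1−X) = 2.159 mol/dm³.
Along a PFR/batch, dC_S/dC_R = −r_S/(r_S+r_T) = −k₁/(k₁+k₂·C_R).
Integrating from C_{R0} to C_R: C_S = (0.176/2.28)·ln[(0.176+2.28·4.83)/(0.176+2.28·2.16)] = 0.07719·ln(11.19/5.099) = 0.06067 mol/dm³.
C_T = (C_{R0}−C_R)−C_S = 2.610 mol/dm³; S̃_{S/T} = 0.06067/2.610 = 0.0232.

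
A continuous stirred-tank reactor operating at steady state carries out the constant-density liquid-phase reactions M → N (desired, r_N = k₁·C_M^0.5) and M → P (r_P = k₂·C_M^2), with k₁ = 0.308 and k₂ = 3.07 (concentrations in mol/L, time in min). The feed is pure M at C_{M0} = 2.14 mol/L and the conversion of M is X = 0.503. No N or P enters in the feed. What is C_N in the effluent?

Exit C_M = C_{M0}(1−X) = 2.14×0.497 = 1.064 mol/L.
Rates in a CSTR are evaluated at the outlet concentration: r_N = 0.308×1.064^0.5 = 0.3176, r_P = 3.07×1.064^2 = 3.473.
Fraction of consumed M going to N: r_N/(r_N+r_P) = 0.08380.
C_N = 0.08380·C_{M0}·X = 0.08380×2.14×0.503 = 0.0902 mol/L.

0.0902 mol/L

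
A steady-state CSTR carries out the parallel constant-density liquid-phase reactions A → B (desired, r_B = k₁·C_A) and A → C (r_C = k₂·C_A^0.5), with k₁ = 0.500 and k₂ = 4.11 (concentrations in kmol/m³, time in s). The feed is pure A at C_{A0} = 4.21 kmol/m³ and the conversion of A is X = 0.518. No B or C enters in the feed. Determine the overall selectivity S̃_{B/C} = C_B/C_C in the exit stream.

0.173

Exit C_A = C_{A0}(1−X) = 4.21×0.482 = 2.029 kmol/m³.
In a CSTR the entire volume is at exit conditions, so r_B = 0.500×2.029 = 1.015 and r_C = 4.11×2.029^0.5 = 5.855.
Overall selectivity = C_B/C_C = r_Bτ/(r_Cτ) = r_B/r_C = 0.173.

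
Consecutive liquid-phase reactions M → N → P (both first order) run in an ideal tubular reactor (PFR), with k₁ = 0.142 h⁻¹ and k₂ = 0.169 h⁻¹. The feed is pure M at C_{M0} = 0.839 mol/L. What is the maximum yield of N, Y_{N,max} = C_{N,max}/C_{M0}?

At the optimum, C_{N,max}/C_{M0} = (k₁/k₂)^[k₂/(k₂−k₁)].
= (0.142/0.169)^(0.169/(0.169−0.142)) = (0.8402)^(6.259) = 0.3364.

0.336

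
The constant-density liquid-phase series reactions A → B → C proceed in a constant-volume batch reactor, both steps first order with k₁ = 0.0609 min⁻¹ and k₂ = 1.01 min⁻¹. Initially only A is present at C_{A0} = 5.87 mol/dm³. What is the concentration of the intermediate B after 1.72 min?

0.273 mol/dm³

The intermediate concentration in a first-order A→B→C sequence is C_B = k₁C_{A0}(e^(−k₁t) − e^(−k₂t))/(k₂−k₁).
e^(−k₁t) = e^(−0.0609×1.72) = e^(−0.1047) = 0.9006; e^(−k₂t) = e^(−1.737) = 0.1760.
C_B = 0.0609×5.87/(1.01−0.0609) × (0.9006−0.1760) = 0.3767×0.7245 = 0.2729 mol/dm³.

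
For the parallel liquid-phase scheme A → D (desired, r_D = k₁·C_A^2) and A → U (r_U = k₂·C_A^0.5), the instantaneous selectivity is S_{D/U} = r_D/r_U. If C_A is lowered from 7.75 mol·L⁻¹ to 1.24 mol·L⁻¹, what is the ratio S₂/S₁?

0.0640

S_{D/U} = (k₁/k₂)·C_A^1.5, so S₂/S₁ = (C_{A,2}/C_{A,1})^1.5.
= (1.24/7.75)^1.5 = (0.1600)^1.5 = 0.0640.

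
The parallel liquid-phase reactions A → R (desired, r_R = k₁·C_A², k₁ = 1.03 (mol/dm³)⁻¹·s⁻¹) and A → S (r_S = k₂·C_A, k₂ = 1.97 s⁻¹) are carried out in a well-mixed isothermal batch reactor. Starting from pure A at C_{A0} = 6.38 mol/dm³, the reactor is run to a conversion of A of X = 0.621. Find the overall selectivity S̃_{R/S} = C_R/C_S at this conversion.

C_A = C_{A0}(1−X) = 2.418 mol/dm³.
Along a PFR/batch, dC_S/dC_A = −r_S/(r_R+r_S) = −k₂/(k₂+k₁·C_A).
Integrating from C_{A0} to C_A: C_S = (1.97/1.03)·ln[(1.97+1.03·6.38)/(1.97+1.03·2.42)] = 1.913·ln(8.541/4.461) = 1.243 mol/dm³.
Then C_R = (C_{A0}−C_A) − C_S = 3.962 − 1.243 = 2.719 mol/dm³.
S̃_{R/S} = C_R/C_S = 2.719/1.243 = 2.19.

2.19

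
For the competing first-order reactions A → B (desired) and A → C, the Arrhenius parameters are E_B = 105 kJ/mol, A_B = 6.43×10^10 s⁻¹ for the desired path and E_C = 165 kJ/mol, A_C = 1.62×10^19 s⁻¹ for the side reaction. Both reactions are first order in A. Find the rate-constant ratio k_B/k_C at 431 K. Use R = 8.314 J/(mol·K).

0.0742

k_B/k_C = (A_B/A_C)·exp[−(E_B−E_C)/(RT)] = (A_B/A_C)·exp[(E_C−E_B)/(RT)].
(E_C−E_B)/(RT) = (165−105)×10³/(8.314×431) = 60000/3583 = 16.74.
k_B/k_C = (6.43×10^10/1.62×10^19)·exp(16.74) = 3.969×10^-9 × 1.870×10^7 = 0.0742.
Since E_B < E_C, lowering the temperature improves selectivity toward B.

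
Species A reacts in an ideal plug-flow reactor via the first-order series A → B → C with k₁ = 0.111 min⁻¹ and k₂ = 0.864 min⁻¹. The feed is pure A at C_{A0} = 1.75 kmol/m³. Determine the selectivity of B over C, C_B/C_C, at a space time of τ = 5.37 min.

For first-order series with pure A initially, C_B(τ) = k₁C_{A0}/(k₂−k₁)·(e^(−k₁τ) − e^(−k₂τ)).
e^(−k₁τ) = e^(−0.111×5.37) = e^(−0.5961) = 0.5510; e^(−k₂τ) = e^(−4.640) = 0.009661.
C_B = 0.111×1.75/(0.864−0.111) × (0.5510−0.009661) = 0.2580×0.5413 = 0.1396 kmol/m³.
C_A = C_{A0}e^(−k₁τ) = 0.9642 kmol/m³, so C_C = C_{A0}−C_A−C_B = 0.6462 kmol/m³; C_B/C_C = 0.216.

0.216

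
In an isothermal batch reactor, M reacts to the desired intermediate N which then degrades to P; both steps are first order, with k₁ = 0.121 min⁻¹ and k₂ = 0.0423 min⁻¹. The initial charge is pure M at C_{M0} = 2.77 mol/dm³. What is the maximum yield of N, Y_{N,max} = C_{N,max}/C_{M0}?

0.568

For a first-order series the maximum intermediate yield is C_{N,max}/C_{M0} = (k₁/k₂)^[k₂/(k₂−k₁)].
= (0.121/0.0423)^(0.0423/(0.0423−0.121)) = (2.861)^(-0.5375) = 0.5684.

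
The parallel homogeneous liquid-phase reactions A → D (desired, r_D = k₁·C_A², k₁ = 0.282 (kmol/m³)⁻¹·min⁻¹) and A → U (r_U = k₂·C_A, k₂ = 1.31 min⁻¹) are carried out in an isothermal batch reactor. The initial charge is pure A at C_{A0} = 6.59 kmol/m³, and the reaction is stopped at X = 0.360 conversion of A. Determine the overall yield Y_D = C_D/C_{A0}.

0.193

C_A = C_{A0}(1−X) = 4.218 kmol/m³.
Along a PFR/batch, dC_U/dC_A = −r_U/(r_D+r_U) = −k₂/(k₂+k₁·C_A).
Integrating from C_{A0} to C_A: C_U = (1.31/0.282)·ln[(1.31+0.282·6.59)/(1.31+0.282·4.22)] = 4.645·ln(3.168/2.499) = 1.102 kmol/m³.
Then C_D = (C_{A0}−C_A) − C_U = 2.372 − 1.102 = 1.271 kmol/m³.
Y_D = C_D/C_{A0} = 1.271/6.59 = 0.193.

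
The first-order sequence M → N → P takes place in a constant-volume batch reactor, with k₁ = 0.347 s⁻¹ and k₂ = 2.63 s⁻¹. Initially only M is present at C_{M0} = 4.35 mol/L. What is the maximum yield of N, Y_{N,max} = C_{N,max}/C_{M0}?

For a first-order series the maximum intermediate yield is C_{N,max}/C_{M0} = (k₁/k₂)^[k₂/(k₂−k₁)].
= (0.347/2.63)^(2.63/(2.63−0.347)) = (0.1319)^(1.152) = 0.09698.

0.0970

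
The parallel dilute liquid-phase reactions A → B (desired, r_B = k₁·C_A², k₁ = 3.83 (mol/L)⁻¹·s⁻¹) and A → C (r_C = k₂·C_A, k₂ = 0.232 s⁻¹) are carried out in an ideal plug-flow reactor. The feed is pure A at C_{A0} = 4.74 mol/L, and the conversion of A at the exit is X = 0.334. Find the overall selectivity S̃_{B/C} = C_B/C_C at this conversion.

64.3

C_A = C_{A0}(1−X) = 3.157 mol/L.
Along a PFR/batch, dC_C/dC_A = −r_C/(r_B+r_C) = −k₂/(k₂+k₁·C_A).
Integrating from C_{A0} to C_A: C_C = (0.232/3.83)·ln[(0.232+3.83·4.74)/(0.232+3.83·3.16)] = 0.06057·ln(18.39/12.32) = 0.02424 mol/L.
Then C_B = (C_{A0}−C_A) − C_C = 1.583 − 0.02424 = 1.559 mol/L.
S̃_{B/C} = C_B/C_C = 1.559/0.02424 = 64.3.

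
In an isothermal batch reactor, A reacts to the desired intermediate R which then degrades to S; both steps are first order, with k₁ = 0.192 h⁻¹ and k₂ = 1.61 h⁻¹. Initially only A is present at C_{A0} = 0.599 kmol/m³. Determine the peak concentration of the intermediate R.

0.0536 kmol/m³

For a first-order series the maximum intermediate yield is C_{R,max}/C_{A0} = (k₁/k₂)^[k₂/(k₂−k₁)].
= (0.192/1.61)^(1.61/(1.61−0.192)) = (0.1193)^(1.135) = 0.08942.
C_{R,max} = 0.08942×0.599 = 0.0536 kmol/m³.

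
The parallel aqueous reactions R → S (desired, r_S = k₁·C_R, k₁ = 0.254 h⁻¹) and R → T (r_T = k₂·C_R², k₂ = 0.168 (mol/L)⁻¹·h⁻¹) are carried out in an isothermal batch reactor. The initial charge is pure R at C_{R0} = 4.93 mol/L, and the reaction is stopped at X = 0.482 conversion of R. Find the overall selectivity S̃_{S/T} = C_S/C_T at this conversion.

0.414

C_R = C_{R0}(1−X) = 2.554 mol/L.
Along a PFR/batch, dC_S/dC_R = −r_S/(r_S+r_T) = −k₁/(k₁+k₂·C_R).
Integrating from C_{R0} to C_R: C_S = (0.254/0.168)·ln[(0.254+0.168·4.93)/(0.254+0.168·2.55)] = 1.512·ln(1.082/0.6830) = 0.6959 mol/L.
C_T = (C_{R0}−C_R)−C_S = 1.680 mol/L; S̃_{S/T} = 0.6959/1.680 = 0.414.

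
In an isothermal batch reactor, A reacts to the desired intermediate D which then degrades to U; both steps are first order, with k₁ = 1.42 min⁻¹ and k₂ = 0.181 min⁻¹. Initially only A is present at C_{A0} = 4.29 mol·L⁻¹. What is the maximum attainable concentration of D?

3.18 mol·L⁻¹

Evaluating C_D at t_opt = ln(k₂/k₁)/(k₂−k₁) gives C_{D,max}/C_{A0} = (k₁/k₂)^[k₂/(k₂−k₁)].
= (1.42/0.181)^(0.181/(0.181−1.42)) = (7.845)^(-0.1461) = 0.7401.
C_{D,max} = 0.7401×4.29 = 3.18 mol·L⁻¹.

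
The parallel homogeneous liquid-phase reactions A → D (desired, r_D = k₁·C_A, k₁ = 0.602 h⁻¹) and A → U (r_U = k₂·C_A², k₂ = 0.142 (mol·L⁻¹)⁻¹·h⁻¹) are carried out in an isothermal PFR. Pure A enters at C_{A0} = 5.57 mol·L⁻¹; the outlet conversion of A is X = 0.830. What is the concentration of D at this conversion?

2.70 mol·L⁻¹

C_A = C_{A0}(1−X) = 0.9469 mol·L⁻¹.
Along a PFR/batch, dC_D/dC_A = −r_D/(r_D+r_U) = −k₁/(k₁+k₂·C_A).
Integrating from C_{A0} to C_A: C_D = (0.602/0.142)·ln[(0.602+0.142·5.57)/(0.602+0.142·0.947)] = 4.239·ln(1.393/0.7365) = 2.702 mol·L⁻¹.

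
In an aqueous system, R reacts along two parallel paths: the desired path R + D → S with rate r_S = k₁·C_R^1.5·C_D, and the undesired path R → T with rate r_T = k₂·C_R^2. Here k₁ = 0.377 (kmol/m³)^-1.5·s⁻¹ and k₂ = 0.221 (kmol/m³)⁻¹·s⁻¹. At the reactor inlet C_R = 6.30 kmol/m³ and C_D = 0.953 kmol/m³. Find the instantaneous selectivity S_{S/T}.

S_{S/T} = r_S/r_T = (k₁·C_R^1.5·C_D)/(k₂·C_R^2) = (k₁/k₂)·C_R^-0.5·C_D.
= (0.377×6.300^1.5×0.9530) / (0.221×6.300^2) = 5.681/8.771 = 0.648.

0.648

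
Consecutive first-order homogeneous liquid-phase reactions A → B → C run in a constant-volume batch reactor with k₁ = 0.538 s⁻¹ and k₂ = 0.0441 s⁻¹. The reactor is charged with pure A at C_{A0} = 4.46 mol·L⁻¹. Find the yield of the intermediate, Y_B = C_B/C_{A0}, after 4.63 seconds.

0.798

The intermediate concentration in a first-order A→B→C sequence is C_B = k₁C_{A0}(e^(−k₁t) − e^(−k₂t))/(k₂−k₁).
e^(−k₁t) = e^(−0.538×4.63) = e^(−2.491) = 0.08283; e^(−k₂t) = e^(−0.2042) = 0.8153.
C_B = 0.538×4.46/(0.0441−0.538) × (0.08283−0.8153) = (-4.858)×(-0.7325) = 3.559 mol·L⁻¹.
Y_B = C_B/C_{A0} = 3.559/4.46 = 0.798.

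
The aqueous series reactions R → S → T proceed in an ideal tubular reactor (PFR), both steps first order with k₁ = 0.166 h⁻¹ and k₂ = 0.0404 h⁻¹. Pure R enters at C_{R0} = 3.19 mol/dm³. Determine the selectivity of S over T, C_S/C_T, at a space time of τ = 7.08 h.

The intermediate concentration in a first-order A→B→C sequence is C_S = k₁C_{R0}(e^(−k₁τ) − e^(−k₂τ))/(k₂−k₁).
e^(−k₁τ) = e^(−0.166×7.08) = e^(−1.175) = 0.3087; e^(−k₂τ) = e^(−0.2860) = 0.7512.
C_S = 0.166×3.19/(0.0404−0.166) × (0.3087−0.7512) = (-4.216)×(-0.4425) = 1.866 mol/dm³.
C_R = C_{R0}e^(−k₁τ) = 0.9849 mol/dm³, so C_T = C_{R0}−C_R−C_S = 0.3395 mol/dm³; C_S/C_T = 5.50.

5.50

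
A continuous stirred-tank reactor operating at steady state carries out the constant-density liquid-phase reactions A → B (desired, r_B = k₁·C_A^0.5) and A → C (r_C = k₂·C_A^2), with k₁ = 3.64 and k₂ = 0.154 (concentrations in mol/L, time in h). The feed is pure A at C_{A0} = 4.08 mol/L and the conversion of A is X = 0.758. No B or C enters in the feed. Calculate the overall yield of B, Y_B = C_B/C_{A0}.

0.728

Exit C_A = C_{A0}(1−X) = 4.08×0.242 = 0.9874 mol/L.
Rates in a CSTR are evaluated at the outlet concentration: r_B = 3.64×0.9874^0.5 = 3.617, r_C = 0.154×0.9874^2 = 0.1501.
Fraction of consumed A going to B: r_B/(r_B+r_C) = 0.9601.
C_B = 0.9601·C_{A0}·X = 0.9601×4.08×0.758 = 2.97 mol/L; Y_B = C_B/C_{A0} = 0.728.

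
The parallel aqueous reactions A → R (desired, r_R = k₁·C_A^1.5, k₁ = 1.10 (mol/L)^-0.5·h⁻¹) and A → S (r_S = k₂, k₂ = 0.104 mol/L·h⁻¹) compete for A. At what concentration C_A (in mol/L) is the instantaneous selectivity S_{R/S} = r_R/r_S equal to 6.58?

S_{R/S} = (k₁/k₂)·C_A^1.5 ⇒ C_A = (S·k₂/k₁)^(1/1.5).
= (6.58×0.104/1.10)^(0.6667) = (0.6221)^(0.6667) = 0.729 mol/L.

0.729 mol/L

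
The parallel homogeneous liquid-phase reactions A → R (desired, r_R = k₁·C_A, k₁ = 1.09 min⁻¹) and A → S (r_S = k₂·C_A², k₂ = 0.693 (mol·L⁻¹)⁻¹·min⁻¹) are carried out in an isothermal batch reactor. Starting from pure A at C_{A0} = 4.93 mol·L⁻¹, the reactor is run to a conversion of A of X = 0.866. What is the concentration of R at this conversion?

1.68 mol·L⁻¹

C_A = C_{A0}(1−X) = 0.6606 mol·L⁻¹.
Along a PFR/batch, dC_R/dC_A = −r_R/(r_R+r_S) = −k₁/(k₁+k₂·C_A).
Integrating from C_{A0} to C_A: C_R = (1.09/0.693)·ln[(1.09+0.693·4.93)/(1.09+0.693·0.661)] = 1.573·ln(4.506/1.548) = 1.681 mol·L⁻¹.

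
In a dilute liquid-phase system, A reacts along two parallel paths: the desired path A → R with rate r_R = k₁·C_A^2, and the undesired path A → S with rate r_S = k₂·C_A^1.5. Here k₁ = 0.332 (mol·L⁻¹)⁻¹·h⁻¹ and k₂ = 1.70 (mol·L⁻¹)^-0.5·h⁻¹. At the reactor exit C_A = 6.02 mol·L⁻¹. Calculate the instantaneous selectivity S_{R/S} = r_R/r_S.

S_{R/S} = r_R/r_S = (k₁·C_A^2)/(k₂·C_A^1.5) = (k₁/k₂)·C_A^0.5.
= (0.332×6.020^2) / (1.70×6.020^1.5) = 12.03/25.11 = 0.479.

0.479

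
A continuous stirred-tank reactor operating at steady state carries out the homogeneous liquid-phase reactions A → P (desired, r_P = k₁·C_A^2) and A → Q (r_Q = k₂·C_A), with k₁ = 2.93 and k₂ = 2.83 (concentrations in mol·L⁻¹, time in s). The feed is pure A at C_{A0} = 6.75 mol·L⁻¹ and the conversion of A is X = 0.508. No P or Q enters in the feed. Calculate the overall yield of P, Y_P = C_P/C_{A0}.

Exit C_A = C_{A0}(1−X) = 6.75×0.492 = 3.321 mol·L⁻¹.
A CSTR operates uniformly at the exit composition, giving r_P = 32.32 and r_Q = 9.398 (each k·C_A^n at C_A = 3.321).
Fraction of consumed A going to P: r_P/(r_P+r_Q) = 0.7747.
C_P = 0.7747·C_{A0}·X = 0.7747×6.75×0.508 = 2.66 mol·L⁻¹; Y_P = C_P/C_{A0} = 0.394.

0.394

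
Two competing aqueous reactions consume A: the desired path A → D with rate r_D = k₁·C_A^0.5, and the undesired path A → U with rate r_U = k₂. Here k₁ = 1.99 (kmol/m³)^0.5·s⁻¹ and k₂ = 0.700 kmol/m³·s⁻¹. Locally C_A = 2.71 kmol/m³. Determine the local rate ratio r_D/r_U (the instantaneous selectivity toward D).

4.68

S_{D/U} = r_D/r_U = (k₁·C_A^0.5)/(k₂) = (k₁/k₂)·C_A^0.5.
= (1.99×2.710^0.5) / (0.700) = 3.276/0.7000 = 4.68.
Since the desired path is higher order in A, keeping C_A high (PFR or concentrated feed) favours D.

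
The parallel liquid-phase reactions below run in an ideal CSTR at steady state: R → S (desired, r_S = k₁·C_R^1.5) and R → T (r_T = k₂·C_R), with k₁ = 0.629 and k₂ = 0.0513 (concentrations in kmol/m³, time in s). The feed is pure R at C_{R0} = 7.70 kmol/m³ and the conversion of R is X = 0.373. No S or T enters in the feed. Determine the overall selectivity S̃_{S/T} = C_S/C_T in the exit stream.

26.9

Exit C_R = C_{R0}(1−X) = 7.70×0.627 = 4.828 kmol/m³.
A CSTR operates uniformly at the exit composition, giving r_S = 6.672 and r_T = 0.2477 (each k·C_R^n at C_R = 4.828).
Overall selectivity = C_S/C_T = r_Sτ/(r_Tτ) = r_S/r_T = 26.9.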